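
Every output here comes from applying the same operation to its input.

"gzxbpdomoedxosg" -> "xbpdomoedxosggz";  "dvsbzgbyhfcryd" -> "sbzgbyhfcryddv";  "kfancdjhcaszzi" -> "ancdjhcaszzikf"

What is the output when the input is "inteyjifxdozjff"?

What's happening: move the first 2 characters to the end (rotate left by 2).
"inteyjifxdozjff" → "teyjifxdozjffin".

teyjifxdozjffin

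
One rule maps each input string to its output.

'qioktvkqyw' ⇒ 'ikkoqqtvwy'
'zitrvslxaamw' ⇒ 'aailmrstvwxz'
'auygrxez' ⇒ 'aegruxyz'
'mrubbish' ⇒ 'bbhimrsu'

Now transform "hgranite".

aeghinrt

The pattern: sort the characters into alphabetical order.
On "hgranite" that produces "aeghinrt".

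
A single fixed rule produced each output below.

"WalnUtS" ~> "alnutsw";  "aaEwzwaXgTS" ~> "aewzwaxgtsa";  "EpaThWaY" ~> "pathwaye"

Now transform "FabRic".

The pattern: move the first character to the end, then convert every letter to lowercase.
Applying both steps to "FabRic": "abRicF", then "abricf".

abricf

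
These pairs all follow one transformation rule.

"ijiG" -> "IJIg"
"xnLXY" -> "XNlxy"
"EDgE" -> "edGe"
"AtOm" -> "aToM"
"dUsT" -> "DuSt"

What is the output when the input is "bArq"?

What's happening: flip the case of every letter.
Applying that to "bArq" gives "BaRQ".

BaRQ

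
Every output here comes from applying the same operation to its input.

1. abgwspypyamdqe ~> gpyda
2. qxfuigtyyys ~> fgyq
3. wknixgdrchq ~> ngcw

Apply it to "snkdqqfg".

Each output is the input with this applied: move the first 2 characters to the end (rotate left by 2), then keep one character in every 3, starting at position 1 (positions 1st, 4th, 7th, ...).
For "snkdqqfg", step one produces "kdqqfgsn"; step two turns that into "kqs".

kqs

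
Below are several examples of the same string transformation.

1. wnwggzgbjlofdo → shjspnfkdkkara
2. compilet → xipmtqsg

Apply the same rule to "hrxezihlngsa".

The pattern: reverse the string, then shift every letter 4 places forward in the alphabet (wrapping around).
On "hrxezihlngsa" that produces "ewkrplmdibvl".
(Check on "compilet": → "telipmoc" → "xipmtqsg" ✓)

ewkrplmdibvl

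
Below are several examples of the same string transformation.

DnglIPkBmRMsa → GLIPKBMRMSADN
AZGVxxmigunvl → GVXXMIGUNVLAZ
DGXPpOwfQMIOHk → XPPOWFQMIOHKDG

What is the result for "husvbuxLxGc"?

SVBUXLXGCHU

The transformation: move the first 2 characters to the end (rotate left by 2), then convert every letter to uppercase.
On "husvbuxLxGc" that produces "SVBUXLXGCHU".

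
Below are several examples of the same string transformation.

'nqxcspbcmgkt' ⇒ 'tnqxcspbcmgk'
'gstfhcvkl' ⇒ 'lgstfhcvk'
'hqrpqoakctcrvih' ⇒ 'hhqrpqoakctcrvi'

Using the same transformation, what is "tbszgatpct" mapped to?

The rule is to move the last character to the front.
On "tbszgatpct" that produces "ttbszgatpc".

ttbszgatpc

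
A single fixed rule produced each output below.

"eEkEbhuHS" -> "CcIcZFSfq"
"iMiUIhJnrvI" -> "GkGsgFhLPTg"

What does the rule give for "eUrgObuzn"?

CsPEmZSXL

The pattern: shift every letter 2 places backward in the alphabet (wrapping around), then flip the case of every letter.
Applying both steps to "eUrgObuzn": "cSpeMzsxl", then "CsPEmZSXL".
(Check on "eEkEbhuHS": → "cCiCzfsFQ" → "CcIcZFSfq" ✓)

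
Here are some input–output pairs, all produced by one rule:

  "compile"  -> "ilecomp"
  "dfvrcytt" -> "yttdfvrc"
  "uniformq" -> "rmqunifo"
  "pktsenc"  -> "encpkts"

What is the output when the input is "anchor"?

horanc

The transformation: move the last 3 characters to the front (rotate right by 3).
For "anchor" the result is "horanc".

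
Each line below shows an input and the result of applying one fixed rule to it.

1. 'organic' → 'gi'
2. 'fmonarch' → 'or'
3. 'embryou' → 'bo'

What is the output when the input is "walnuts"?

lt

The transformation: keep one character in every 3, starting at position 3 (positions 3rd, 6th, 9th, ...).
Doing the same to "walnuts": "lt".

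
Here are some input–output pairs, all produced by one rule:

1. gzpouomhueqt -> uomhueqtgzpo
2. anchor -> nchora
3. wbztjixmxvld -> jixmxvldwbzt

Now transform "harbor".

Rule — swap the front and back halves of the string, then move the last 2 characters to the front (rotate right by 2).
Starting from "harbor": after the first operation, "borhar"; after the second, "arborh".

arborh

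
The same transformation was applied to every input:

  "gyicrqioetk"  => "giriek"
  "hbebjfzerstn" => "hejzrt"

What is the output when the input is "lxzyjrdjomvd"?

lzjdov

In each case the input is transformed by: keep every other character starting from the first (positions 1st, 3rd, 5th, ...).
So "lxzyjrdjomvd" becomes "lzjdov".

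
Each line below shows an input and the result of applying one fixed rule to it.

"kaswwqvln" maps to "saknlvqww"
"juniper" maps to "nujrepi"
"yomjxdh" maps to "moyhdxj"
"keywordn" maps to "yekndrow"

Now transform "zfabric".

afzcirb

The transformation: move the first 3 characters to the end (rotate left by 3), then reverse the string.
So "zfabric" becomes "afzcirb".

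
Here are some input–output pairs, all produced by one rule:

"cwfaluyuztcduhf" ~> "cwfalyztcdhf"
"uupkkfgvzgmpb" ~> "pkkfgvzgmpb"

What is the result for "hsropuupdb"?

hsroppdb

Rule — remove every "u".
So "hsropuupdb" becomes "hsroppdb".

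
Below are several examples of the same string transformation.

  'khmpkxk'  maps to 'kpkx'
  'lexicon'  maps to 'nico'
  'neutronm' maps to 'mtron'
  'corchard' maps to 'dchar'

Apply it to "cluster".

In each case the input is transformed by: delete the first 3 characters, then move the last character to the front.
Starting from "cluster": after the first operation, "ster"; after the second, "rste".

rste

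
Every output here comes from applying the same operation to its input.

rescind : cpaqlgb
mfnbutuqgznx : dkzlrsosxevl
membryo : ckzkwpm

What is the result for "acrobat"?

Each output is the input with this applied: shift every letter 2 places backward in the alphabet (wrapping around), then swap each adjacent pair of characters (1↔2, 3↔4, ...).
So "acrobat" becomes "aympyzr".
(Check on "mfnbutuqgznx": → "kdlzsrsoexlv" → "dkzlrsosxevl" ✓)

aympyzr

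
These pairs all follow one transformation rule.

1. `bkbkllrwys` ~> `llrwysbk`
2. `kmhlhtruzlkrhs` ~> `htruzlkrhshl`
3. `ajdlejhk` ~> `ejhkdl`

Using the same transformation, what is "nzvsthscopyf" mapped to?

thscopyfvs

The transformation: delete the first 2 characters, then move the first 2 characters to the end (rotate left by 2).
Applying both steps to "nzvsthscopyf": "vsthscopyf", then "thscopyfvs".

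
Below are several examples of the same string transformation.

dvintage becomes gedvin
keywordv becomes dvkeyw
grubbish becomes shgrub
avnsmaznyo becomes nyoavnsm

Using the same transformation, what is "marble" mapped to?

emar

Looking at the pairs, the operation is to swap the front and back halves of the string, then delete the first 2 characters.
On "marble" that produces "emar".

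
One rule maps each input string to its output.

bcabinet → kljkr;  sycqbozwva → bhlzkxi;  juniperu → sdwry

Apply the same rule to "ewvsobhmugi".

What's happening: delete the last 3 characters, then shift every letter 9 places forward in the alphabet (wrapping around).
Working it through for "ewvsobhmugi": intermediate "ewvsobhm", final "nfebxkqv".

nfebxkqv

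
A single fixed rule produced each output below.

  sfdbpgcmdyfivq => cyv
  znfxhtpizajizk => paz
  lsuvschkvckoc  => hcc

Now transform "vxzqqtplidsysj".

Looking at the pairs, the operation is to keep one character in every 3, starting at position 1 (positions 1st, 4th, 7th, ...), then keep only the last 3 characters.
On "vxzqqtplidsysj": the first step gives "vqpds", and the second then gives "pds".

pds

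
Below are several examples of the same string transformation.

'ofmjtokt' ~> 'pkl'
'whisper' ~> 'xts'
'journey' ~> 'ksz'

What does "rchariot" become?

sbp

The transformation: shift every letter 1 place forward in the alphabet (wrapping around), then keep one character in every 3, starting at position 1 (positions 1st, 4th, 7th, ...).
For "rchariot", step one produces "sdibsjpu"; step two turns that into "sbp".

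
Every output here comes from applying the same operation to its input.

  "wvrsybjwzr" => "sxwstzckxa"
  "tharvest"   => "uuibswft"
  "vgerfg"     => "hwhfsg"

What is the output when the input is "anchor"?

What's happening: shift every letter 1 place forward in the alphabet (wrapping around), then move the last character to the front.
Starting from "anchor": after the first operation, "bodips"; after the second, "sbodip".

sbodip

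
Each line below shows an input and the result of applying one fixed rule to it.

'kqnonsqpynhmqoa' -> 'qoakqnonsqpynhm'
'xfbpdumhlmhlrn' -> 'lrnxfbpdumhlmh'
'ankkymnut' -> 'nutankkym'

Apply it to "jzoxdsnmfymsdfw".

dfwjzoxdsnmfyms

The rule is to move the last 3 characters to the front (rotate right by 3).
So "jzoxdsnmfymsdfw" becomes "dfwjzoxdsnmfyms".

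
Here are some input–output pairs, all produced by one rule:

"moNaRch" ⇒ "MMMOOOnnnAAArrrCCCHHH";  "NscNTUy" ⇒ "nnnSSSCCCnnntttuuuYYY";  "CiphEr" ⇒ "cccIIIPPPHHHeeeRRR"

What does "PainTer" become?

pppAAAIIINNNtttEEERRR

In each case the input is transformed by: flip the case of every letter, then repeat every character 3 times.
On "PainTer": the first step gives "pAINtER", and the second then gives "pppAAAIIINNNtttEEERRR".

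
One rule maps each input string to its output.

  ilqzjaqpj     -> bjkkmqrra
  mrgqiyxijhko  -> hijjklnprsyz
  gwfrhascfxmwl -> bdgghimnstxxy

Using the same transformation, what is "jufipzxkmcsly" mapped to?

dgjklmnqtvyza

The transformation: sort the characters into alphabetical order, then shift every letter 1 place forward in the alphabet (wrapping around).
On "jufipzxkmcsly": the first step gives "cfijklmpsuxyz", and the second then gives "dgjklmnqtvyza".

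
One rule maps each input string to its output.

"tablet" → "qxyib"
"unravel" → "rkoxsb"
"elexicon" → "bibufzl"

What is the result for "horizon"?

elofwl

The transformation: delete the last character, then shift every letter 3 places backward in the alphabet (wrapping around).
On "horizon" that produces "elofwl".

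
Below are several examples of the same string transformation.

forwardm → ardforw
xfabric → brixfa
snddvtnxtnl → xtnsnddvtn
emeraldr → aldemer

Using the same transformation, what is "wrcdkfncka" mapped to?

Looking at the pairs, the operation is to delete the last character, then move the last 3 characters to the front (rotate right by 3).
Applying both steps to "wrcdkfncka": "wrcdkfnck", then "nckwrcdkf".
(Check on "emeraldr": → "emerald" → "aldemer" ✓)

nckwrcdkf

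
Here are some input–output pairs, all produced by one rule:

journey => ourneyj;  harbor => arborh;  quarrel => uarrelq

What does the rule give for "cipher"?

The pattern: move the first character to the end.
Applying that to "cipher" gives "ipherc".

ipherc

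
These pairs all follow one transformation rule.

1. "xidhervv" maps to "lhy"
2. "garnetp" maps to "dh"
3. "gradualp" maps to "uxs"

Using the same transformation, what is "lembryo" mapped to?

hu

Each output is the input with this applied: keep one character in every 3, starting at position 2 (positions 2nd, 5th, 8th, ...), then shift every letter 3 places forward in the alphabet (wrapping around).
So "lembryo" becomes "hu".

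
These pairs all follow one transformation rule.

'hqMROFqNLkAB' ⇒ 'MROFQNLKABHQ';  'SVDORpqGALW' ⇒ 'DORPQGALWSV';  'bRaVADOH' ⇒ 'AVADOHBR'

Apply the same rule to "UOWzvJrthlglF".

WZVJRTHLGLFUO

Each output is the input with this applied: move the first 2 characters to the end (rotate left by 2), then convert every letter to uppercase.
"UOWzvJrthlglF" → "WZVJRTHLGLFUO".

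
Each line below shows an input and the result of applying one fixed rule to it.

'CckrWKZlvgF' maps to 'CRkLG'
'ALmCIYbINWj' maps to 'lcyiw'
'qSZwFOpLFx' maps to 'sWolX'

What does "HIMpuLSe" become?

What's happening: flip the case of every letter, then keep every other character starting from the second (positions 2nd, 4th, 6th, ...).
So "HIMpuLSe" becomes "iPlE".
(Check on "ALmCIYbINWj": → "alMciyBinwJ" → "lcyiw" ✓)

iPlE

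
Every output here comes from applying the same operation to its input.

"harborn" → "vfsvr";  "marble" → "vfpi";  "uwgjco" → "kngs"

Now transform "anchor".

glsv

Each output is the input with this applied: shift every letter 4 places forward in the alphabet (wrapping around), then delete the first 2 characters.
Working it through for "anchor": intermediate "erglsv", final "glsv".
(Check on "uwgjco": → "yakngs" → "kngs" ✓)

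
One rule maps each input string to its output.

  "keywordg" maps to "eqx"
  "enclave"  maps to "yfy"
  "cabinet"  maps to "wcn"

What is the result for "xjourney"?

roy

Each output is the input with this applied: shift every letter 6 places backward in the alphabet (wrapping around), then keep one character in every 3, starting at position 1 (positions 1st, 4th, 7th, ...).
Working it through for "xjourney": intermediate "rdiolhys", final "roy".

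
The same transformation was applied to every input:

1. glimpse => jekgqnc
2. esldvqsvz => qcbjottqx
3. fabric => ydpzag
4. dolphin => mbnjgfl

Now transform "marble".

ykzpcj

Each output is the input with this applied: swap each adjacent pair of characters (1↔2, 3↔4, ...), then shift every letter 2 places backward in the alphabet (wrapping around).
On "marble": the first step gives "ambrel", and the second then gives "ykzpcj".
(Check on "dolphin": → "odplihn" → "mbnjgfl" ✓)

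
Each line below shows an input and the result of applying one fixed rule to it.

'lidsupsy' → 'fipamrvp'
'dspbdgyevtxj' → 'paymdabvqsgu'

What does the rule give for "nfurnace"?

Rule — shift every letter 3 places backward in the alphabet (wrapping around), then swap each adjacent pair of characters (1↔2, 3↔4, ...).
Working it through for "nfurnace": intermediate "kcrokxzb", final "ckorxkbz".

ckorxkbz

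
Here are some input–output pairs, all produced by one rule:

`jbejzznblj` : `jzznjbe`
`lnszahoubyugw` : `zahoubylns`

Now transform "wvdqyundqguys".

qyundqgwvd

The pattern: delete the last 3 characters, then move the first 3 characters to the end (rotate left by 3).
"wvdqyundqguys" → "wvdqyundqg" → "qyundqgwvd".
(Check on "lnszahoubyugw": → "lnszahouby" → "zahoubylns" ✓)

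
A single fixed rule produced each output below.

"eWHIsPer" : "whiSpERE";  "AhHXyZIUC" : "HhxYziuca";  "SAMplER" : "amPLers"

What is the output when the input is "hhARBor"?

What's happening: flip the case of every letter, then move the first character to the end.
On "hhARBor": the first step gives "HHarbOR", and the second then gives "HarbORH".

HarbORH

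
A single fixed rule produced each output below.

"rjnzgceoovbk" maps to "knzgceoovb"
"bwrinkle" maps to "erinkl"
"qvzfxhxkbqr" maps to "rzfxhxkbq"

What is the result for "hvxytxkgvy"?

yxytxkgv

Rule — delete the first 2 characters, then move the last character to the front.
Starting from "hvxytxkgvy": after the first operation, "xytxkgvy"; after the second, "yxytxkgv".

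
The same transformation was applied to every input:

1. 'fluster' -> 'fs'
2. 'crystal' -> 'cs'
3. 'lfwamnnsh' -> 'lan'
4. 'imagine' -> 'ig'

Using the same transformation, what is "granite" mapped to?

The transformation: move the last 2 characters to the front (rotate right by 2), then keep one character in every 3, starting at position 3 (positions 3rd, 6th, 9th, ...).
Starting from "granite": after the first operation, "tegrani"; after the second, "gn".

gn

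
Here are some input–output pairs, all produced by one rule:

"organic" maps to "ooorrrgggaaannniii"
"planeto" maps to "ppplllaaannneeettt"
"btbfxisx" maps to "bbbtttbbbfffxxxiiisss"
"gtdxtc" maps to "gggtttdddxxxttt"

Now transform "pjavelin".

pppjjjaaavvveeellliii

The rule is to delete the last character, then repeat every character 3 times.
For "pjavelin", step one produces "pjaveli"; step two turns that into "pppjjjaaavvveeellliii".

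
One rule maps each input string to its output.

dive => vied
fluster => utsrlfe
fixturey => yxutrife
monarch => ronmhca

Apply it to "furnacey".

Looking at the pairs, the operation is to sort the characters into reverse alphabetical order.
"furnacey" → "yurnfeca".

yurnfeca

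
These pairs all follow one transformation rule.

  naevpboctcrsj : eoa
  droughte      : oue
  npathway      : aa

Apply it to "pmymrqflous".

ou

Looking at the pairs, the operation is to move the first 2 characters to the end (rotate left by 2), then keep only the vowels.
Applying both steps to "pmymrqflous": "ymrqflouspm", then "ou".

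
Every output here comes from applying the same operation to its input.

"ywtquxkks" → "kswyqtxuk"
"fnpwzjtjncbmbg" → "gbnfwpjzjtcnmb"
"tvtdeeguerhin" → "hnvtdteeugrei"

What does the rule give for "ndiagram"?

madnairg

What's happening: swap each adjacent pair of characters (1↔2, 3↔4, ...), then move the last 2 characters to the front (rotate right by 2).
Starting from "ndiagram": after the first operation, "dnairgma"; after the second, "madnairg".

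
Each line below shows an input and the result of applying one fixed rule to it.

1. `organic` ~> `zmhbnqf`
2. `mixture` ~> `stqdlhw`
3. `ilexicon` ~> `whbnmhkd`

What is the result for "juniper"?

What's happening: move the first 3 characters to the end (rotate left by 3), then shift every letter 1 place backward in the alphabet (wrapping around).
Starting from "juniper": after the first operation, "iperjun"; after the second, "hodqitm".
(Check on "mixture": → "turemix" → "stqdlhw" ✓)

hodqitm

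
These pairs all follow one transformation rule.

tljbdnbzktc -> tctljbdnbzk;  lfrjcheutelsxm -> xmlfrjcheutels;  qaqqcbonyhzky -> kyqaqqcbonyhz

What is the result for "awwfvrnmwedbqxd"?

xdawwfvrnmwedbq

Looking at the pairs, the operation is to move the last 2 characters to the front (rotate right by 2).
Doing the same to "awwfvrnmwedbqxd": "xdawwfvrnmwedbq".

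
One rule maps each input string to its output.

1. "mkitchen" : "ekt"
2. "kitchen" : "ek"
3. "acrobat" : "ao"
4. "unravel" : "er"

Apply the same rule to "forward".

Each output is the input with this applied: sort the characters into alphabetical order, then keep one character in every 3, starting at position 2 (positions 2nd, 5th, 8th, ...).
Starting from "forward": after the first operation, "adforrw"; after the second, "dr".
(Check on "mkitchen": → "cehikmnt" → "ekt" ✓)

dr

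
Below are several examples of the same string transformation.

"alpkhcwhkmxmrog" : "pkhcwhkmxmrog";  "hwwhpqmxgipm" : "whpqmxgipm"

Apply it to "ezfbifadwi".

fbifadwi

Rule — delete the first 2 characters.
For "ezfbifadwi" the result is "fbifadwi".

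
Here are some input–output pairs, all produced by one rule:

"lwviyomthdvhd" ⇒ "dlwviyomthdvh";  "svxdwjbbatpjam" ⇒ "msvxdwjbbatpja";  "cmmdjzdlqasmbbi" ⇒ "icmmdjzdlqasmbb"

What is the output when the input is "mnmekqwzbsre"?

The pattern: move the last character to the front.
For "mnmekqwzbsre" the result is "emnmekqwzbsr".

emnmekqwzbsr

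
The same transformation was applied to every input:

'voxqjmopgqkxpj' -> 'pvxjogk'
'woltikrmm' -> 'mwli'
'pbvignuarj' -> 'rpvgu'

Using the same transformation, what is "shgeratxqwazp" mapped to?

zsgrtq

In each case the input is transformed by: move the last 3 characters to the front (rotate right by 3), then keep every other character starting from the second (positions 2nd, 4th, 6th, ...).
Starting from "shgeratxqwazp": after the first operation, "azpshgeratxqw"; after the second, "zsgrtq".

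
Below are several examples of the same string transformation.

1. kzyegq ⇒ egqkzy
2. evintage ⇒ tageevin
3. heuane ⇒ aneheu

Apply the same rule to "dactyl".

The pattern: swap the front and back halves of the string.
On "dactyl" that produces "tyldac".

tyldac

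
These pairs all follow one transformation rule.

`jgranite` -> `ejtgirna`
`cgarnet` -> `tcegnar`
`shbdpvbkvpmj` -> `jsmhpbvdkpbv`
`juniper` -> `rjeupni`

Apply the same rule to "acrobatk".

katcarbo

Rule — take characters alternately from the front and the back (1st, last, 2nd, 2nd-last, ...), then swap each adjacent pair of characters (1↔2, 3↔4, ...).
On "acrobatk" that produces "katcarbo".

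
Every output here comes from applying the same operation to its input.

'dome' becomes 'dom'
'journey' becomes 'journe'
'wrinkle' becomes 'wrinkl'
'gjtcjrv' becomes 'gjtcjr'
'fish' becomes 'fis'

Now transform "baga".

bag

Each output is the input with this applied: delete the last character.
Applying that to "baga" gives "bag".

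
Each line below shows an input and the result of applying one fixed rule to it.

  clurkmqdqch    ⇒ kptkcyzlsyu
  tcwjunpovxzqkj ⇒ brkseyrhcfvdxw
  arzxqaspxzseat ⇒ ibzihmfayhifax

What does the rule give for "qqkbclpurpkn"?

The transformation: shift every letter 8 places forward in the alphabet (wrapping around), then take characters alternately from the front and the back (1st, last, 2nd, 2nd-last, ...).
"qqkbclpurpkn" → "yysjktxczxsv" → "yvyssxjzkctx".

yvyssxjzkctx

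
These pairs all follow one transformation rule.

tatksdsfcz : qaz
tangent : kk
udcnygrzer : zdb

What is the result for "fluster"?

rb

Looking at the pairs, the operation is to keep one character in every 3, starting at position 3 (positions 3rd, 6th, 9th, ...), then shift every letter 3 places backward in the alphabet (wrapping around).
Doing the same to "fluster": "rb".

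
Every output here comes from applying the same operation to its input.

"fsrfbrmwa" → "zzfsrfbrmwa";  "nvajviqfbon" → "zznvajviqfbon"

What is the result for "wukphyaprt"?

In each case the input is transformed by: prepend "zz".
"wukphyaprt" → "zzwukphyaprt".

zzwukphyaprt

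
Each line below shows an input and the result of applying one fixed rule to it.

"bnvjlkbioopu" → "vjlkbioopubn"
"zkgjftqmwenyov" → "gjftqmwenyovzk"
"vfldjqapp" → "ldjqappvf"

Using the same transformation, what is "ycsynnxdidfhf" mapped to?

Rule — move the first 2 characters to the end (rotate left by 2).
So "ycsynnxdidfhf" becomes "synnxdidfhfyc".

synnxdidfhfyc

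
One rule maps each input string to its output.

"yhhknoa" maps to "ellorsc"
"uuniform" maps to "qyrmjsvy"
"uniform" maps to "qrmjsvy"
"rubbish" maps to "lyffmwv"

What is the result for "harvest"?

What's happening: swap the first and last characters, then shift every letter 4 places forward in the alphabet (wrapping around).
"harvest" → "tarvesh" → "xevziwl".

xevziwl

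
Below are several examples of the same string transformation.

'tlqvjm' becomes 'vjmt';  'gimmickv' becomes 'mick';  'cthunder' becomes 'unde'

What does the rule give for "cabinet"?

inet

The transformation: move the first 3 characters to the end (rotate left by 3), then keep only the first 4 characters.
Starting from "cabinet": after the first operation, "inetcab"; after the second, "inet".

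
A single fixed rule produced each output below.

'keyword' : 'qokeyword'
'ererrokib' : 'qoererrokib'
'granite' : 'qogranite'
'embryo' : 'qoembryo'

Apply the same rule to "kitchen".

qokitchen

The pattern: prepend "qo".
So "kitchen" becomes "qokitchen".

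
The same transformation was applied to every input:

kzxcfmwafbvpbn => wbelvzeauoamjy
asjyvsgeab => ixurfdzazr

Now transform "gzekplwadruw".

djokvzcqtvfy

Looking at the pairs, the operation is to shift every letter 1 place backward in the alphabet (wrapping around), then move the first 2 characters to the end (rotate left by 2).
On "gzekplwadruw": the first step gives "fydjokvzcqtv", and the second then gives "djokvzcqtvfy".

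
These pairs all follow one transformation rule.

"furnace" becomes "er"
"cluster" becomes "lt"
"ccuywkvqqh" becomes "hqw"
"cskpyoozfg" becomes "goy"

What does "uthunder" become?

ht

In each case the input is transformed by: sort the characters into alphabetical order, then keep one character in every 3, starting at position 3 (positions 3rd, 6th, 9th, ...).
Starting from "uthunder": after the first operation, "dehnrtuu"; after the second, "ht".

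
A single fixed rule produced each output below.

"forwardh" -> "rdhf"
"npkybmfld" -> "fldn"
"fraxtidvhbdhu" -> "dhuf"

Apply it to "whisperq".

The transformation: move the last 3 characters to the front (rotate right by 3), then keep only the first 4 characters.
So "whisperq" becomes "erqw".
(Check on "fraxtidvhbdhu": → "dhufraxtidvhb" → "dhuf" ✓)

erqw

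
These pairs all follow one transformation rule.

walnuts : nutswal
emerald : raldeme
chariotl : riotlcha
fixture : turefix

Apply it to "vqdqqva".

Each output is the input with this applied: move the first 3 characters to the end (rotate left by 3).
For "vqdqqva" the result is "qqvavqd".

qqvavqd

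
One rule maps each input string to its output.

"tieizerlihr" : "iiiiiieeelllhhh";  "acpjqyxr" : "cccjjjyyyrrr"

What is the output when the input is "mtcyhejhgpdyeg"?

The rule is to keep every other character starting from the second (positions 2nd, 4th, 6th, ...), then repeat every character 3 times.
Working it through for "mtcyhejhgpdyeg": intermediate "tyehpyg", final "tttyyyeeehhhpppyyyggg".
(Check on "tieizerlihr": → "iielh" → "iiiiiieeelllhhh" ✓)

tttyyyeeehhhpppyyyggg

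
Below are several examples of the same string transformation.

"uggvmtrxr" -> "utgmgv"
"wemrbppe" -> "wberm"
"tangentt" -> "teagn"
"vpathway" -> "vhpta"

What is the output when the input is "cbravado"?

The transformation: delete the last 3 characters, then take characters alternately from the front and the back (1st, last, 2nd, 2nd-last, ...).
"cbravado" → "cbrav" → "cvbar".
(Check on "uggvmtrxr": → "uggvmt" → "utgmgv" ✓)

cvbar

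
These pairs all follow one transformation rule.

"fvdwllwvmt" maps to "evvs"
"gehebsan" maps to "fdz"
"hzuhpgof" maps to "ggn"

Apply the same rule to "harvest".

gus

In each case the input is transformed by: keep one character in every 3, starting at position 1 (positions 1st, 4th, 7th, ...), then shift every letter 1 place backward in the alphabet (wrapping around).
Applying that to "harvest" gives "gus".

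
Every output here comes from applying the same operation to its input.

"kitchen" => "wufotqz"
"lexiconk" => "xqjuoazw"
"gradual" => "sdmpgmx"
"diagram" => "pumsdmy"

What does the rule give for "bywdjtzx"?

The rule is to shift every letter 12 places forward in the alphabet (wrapping around).
For "bywdjtzx" the result is "nkipvflj".

nkipvflj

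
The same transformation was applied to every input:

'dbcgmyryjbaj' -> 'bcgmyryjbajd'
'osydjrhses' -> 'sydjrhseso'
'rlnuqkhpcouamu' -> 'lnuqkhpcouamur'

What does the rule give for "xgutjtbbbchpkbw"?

gutjtbbbchpkbwx

Rule — move the first character to the end.
Applying that to "xgutjtbbbchpkbw" gives "gutjtbbbchpkbwx".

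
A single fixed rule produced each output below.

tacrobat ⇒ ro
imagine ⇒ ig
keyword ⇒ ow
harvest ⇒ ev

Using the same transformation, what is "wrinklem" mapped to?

Rule — take characters alternately from the front and the back (1st, last, 2nd, 2nd-last, ...), then keep only the last 2 characters.
Starting from "wrinklem": after the first operation, "wmreilnk"; after the second, "nk".

nk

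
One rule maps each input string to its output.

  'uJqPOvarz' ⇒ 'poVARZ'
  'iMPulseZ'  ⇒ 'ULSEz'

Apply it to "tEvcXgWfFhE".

What's happening: delete the first 3 characters, then flip the case of every letter.
Applying both steps to "tEvcXgWfFhE": "cXgWfFhE", then "CxGwFfHe".

CxGwFfHe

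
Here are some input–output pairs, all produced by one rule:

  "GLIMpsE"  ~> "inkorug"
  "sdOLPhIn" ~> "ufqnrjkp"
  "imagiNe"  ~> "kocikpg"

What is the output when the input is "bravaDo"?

dtcxcfq

The pattern: shift every letter 2 places forward in the alphabet (wrapping around), then convert every letter to lowercase.
Applying both steps to "bravaDo": "dtcxcFq", then "dtcxcfq".
(Check on "GLIMpsE": → "INKOruG" → "inkorug" ✓)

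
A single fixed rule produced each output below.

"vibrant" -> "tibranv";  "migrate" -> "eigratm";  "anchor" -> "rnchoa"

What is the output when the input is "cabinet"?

tabinec

Each output is the input with this applied: swap the first and last characters.
Applying that to "cabinet" gives "tabinec".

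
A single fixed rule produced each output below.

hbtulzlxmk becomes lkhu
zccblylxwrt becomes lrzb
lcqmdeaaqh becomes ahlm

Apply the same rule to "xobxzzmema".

Each output is the input with this applied: keep one character in every 3, starting at position 1 (positions 1st, 4th, 7th, ...), then move the last 2 characters to the front (rotate right by 2).
"xobxzzmema" → "xxma" → "maxx".

maxx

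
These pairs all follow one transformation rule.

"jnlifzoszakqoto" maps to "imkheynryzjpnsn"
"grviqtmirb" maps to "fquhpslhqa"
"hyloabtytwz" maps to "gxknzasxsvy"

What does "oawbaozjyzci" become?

nzvaznyixybh

Looking at the pairs, the operation is to shift every letter 1 place backward in the alphabet (wrapping around).
Applying that to "oawbaozjyzci" gives "nzvaznyixybh".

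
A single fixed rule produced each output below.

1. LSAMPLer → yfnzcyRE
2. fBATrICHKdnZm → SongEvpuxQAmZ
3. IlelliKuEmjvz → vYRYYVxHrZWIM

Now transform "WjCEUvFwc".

jWprhIsJP

Looking at the pairs, the operation is to flip the case of every letter, then shift every letter 13 places forward in the alphabet (wrapping around) — i.e. ROT13.
On "WjCEUvFwc": the first step gives "wJceuVfWC", and the second then gives "jWprhIsJP".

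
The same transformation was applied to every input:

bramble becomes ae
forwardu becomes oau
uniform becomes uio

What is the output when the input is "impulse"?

iue

What's happening: keep only the vowels.
Applying that to "impulse" gives "iue".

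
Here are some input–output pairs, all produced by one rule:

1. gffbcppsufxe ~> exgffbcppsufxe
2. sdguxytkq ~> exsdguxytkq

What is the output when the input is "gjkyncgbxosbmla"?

exgjkyncgbxosbmla

The rule is to prepend "ex".
Applying that to "gjkyncgbxosbmla" gives "exgjkyncgbxosbmla".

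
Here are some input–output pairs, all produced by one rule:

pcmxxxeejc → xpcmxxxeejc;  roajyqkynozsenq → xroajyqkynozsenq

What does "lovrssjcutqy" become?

xlovrssjcutqy

In each case the input is transformed by: prepend "x".
For "lovrssjcutqy" the result is "xlovrssjcutqy".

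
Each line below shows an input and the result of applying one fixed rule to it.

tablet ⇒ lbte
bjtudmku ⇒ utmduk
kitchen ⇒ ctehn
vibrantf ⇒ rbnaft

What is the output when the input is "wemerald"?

emardl

Rule — delete the first 2 characters, then swap each adjacent pair of characters (1↔2, 3↔4, ...).
Starting from "wemerald": after the first operation, "merald"; after the second, "emardl".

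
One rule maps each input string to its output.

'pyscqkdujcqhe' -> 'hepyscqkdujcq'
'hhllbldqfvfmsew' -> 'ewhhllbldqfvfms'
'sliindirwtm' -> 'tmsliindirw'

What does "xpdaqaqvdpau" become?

auxpdaqaqvdp

Each output is the input with this applied: move the last 2 characters to the front (rotate right by 2).
Applying that to "xpdaqaqvdpau" gives "auxpdaqaqvdp".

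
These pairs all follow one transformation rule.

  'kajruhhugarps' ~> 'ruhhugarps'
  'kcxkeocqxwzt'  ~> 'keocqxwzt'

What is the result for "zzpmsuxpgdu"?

msuxpgdu

The rule is to delete the first 3 characters.
Doing the same to "zzpmsuxpgdu": "msuxpgdu".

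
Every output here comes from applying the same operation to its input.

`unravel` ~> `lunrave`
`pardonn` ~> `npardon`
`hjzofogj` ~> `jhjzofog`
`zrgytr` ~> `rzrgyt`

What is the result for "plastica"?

aplastic

The rule is to move the last character to the front.
So "plastica" becomes "aplastic".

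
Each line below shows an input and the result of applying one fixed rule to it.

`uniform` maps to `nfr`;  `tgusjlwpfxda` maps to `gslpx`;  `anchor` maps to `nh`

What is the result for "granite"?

rnt

Looking at the pairs, the operation is to delete the last character, then keep every other character starting from the second (positions 2nd, 4th, 6th, ...).
On "granite": the first step gives "granit", and the second then gives "rnt".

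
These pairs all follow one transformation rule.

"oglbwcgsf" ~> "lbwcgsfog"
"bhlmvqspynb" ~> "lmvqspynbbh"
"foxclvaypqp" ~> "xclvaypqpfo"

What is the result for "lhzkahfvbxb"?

zkahfvbxblh

Each output is the input with this applied: move the first 2 characters to the end (rotate left by 2).
Applying that to "lhzkahfvbxb" gives "zkahfvbxblh".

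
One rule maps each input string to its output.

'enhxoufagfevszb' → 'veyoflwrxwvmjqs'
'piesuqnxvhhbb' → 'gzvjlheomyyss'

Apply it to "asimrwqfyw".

In each case the input is transformed by: shift every letter 9 places backward in the alphabet (wrapping around).
So "asimrwqfyw" becomes "rjzdinhwpn".

rjzdinhwpn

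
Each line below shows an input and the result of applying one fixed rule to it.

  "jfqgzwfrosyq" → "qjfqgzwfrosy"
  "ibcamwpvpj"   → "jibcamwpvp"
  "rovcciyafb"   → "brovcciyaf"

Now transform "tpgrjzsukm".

mtpgrjzsuk

The transformation: move the last character to the front.
On "tpgrjzsukm" that produces "mtpgrjzsuk".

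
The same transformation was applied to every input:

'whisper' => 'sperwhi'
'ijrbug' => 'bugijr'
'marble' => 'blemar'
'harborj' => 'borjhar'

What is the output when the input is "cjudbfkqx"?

Rule — move the first 3 characters to the end (rotate left by 3).
On "cjudbfkqx" that produces "dbfkqxcju".

dbfkqxcju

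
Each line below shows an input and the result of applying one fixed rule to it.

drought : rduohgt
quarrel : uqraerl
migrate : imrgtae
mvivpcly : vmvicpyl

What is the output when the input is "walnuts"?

awnltus

In each case the input is transformed by: swap each adjacent pair of characters (1↔2, 3↔4, ...).
For "walnuts" the result is "awnltus".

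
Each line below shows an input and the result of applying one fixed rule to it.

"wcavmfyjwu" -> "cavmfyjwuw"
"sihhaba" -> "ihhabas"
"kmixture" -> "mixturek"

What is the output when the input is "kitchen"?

itchenk

Looking at the pairs, the operation is to move the first character to the end.
"kitchen" → "itchenk".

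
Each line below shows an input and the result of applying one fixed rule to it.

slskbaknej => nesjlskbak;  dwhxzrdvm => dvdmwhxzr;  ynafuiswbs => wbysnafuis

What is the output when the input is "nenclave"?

The transformation: swap the first and last characters, then move the last 3 characters to the front (rotate right by 3).
For "nenclave", step one produces "eenclavn"; step two turns that into "avneencl".

avneencl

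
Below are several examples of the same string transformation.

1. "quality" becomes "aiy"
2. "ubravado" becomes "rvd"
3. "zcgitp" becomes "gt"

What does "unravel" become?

Rule — keep every other character starting from the first (positions 1st, 3rd, 5th, ...), then delete the first character.
For "unravel", step one produces "urvl"; step two turns that into "rvl".

rvl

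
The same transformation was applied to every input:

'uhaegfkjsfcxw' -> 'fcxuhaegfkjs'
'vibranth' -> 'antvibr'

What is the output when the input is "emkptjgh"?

tjgemkp

The rule is to delete the last character, then move the last 3 characters to the front (rotate right by 3).
Working it through for "emkptjgh": intermediate "emkptjg", final "tjgemkp".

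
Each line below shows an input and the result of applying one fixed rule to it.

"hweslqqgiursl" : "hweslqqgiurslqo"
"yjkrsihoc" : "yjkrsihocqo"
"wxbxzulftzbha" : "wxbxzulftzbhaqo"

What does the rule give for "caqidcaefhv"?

caqidcaefhvqo

The transformation: append "qo".
"caqidcaefhv" → "caqidcaefhvqo".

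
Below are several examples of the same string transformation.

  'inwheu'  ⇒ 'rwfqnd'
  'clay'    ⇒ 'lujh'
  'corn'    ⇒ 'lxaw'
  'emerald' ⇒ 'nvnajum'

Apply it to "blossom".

kuxbbxv

The rule is to shift every letter 9 places forward in the alphabet (wrapping around).
Doing the same to "blossom": "kuxbbxv".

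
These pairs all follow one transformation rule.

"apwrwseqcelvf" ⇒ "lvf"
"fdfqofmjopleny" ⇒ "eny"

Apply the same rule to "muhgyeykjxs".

jxs

Each output is the input with this applied: keep only the last 3 characters.
Applying that to "muhgyeykjxs" gives "jxs".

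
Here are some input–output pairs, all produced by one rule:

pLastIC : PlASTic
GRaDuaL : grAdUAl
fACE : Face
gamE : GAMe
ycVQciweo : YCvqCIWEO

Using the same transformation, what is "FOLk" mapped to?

folK

What's happening: flip the case of every letter.
Applying that to "FOLk" gives "folK".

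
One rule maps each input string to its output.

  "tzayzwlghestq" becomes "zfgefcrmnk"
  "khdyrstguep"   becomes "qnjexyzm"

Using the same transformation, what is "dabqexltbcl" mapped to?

The pattern: delete the last 3 characters, then shift every letter 6 places forward in the alphabet (wrapping around).
For "dabqexltbcl", step one produces "dabqexlt"; step two turns that into "jghwkdrz".

jghwkdrz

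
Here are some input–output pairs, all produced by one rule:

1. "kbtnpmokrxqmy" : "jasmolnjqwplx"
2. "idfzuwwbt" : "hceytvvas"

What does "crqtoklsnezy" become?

bqpsnjkrmdyx

The rule is to shift every letter 1 place backward in the alphabet (wrapping around).
So "crqtoklsnezy" becomes "bqpsnjkrmdyx".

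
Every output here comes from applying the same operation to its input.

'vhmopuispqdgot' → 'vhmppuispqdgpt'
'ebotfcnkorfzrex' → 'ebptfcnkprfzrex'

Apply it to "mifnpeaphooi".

mifnpeaphppi

In each case the input is transformed by: replace every "o" with "p".
For "mifnpeaphooi" the result is "mifnpeaphppi".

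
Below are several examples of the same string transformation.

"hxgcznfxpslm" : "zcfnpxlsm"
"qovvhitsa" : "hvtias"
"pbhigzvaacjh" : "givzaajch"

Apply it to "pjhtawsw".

The transformation: delete the first 3 characters, then swap each adjacent pair of characters (1↔2, 3↔4, ...).
"pjhtawsw" → "atsww".

atsww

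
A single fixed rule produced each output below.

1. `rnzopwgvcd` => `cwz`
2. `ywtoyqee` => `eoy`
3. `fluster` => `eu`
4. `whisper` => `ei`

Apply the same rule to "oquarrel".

Each output is the input with this applied: reverse the string, then keep one character in every 3, starting at position 2 (positions 2nd, 5th, 8th, ...).
On "oquarrel": the first step gives "lerrauqo", and the second then gives "eao".

eao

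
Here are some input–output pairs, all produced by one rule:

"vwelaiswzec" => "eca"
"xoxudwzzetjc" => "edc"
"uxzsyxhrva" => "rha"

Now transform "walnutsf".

lfa

The transformation: sort the characters into reverse alphabetical order, then keep only the last 3 characters.
On "walnutsf": the first step gives "wutsnlfa", and the second then gives "lfa".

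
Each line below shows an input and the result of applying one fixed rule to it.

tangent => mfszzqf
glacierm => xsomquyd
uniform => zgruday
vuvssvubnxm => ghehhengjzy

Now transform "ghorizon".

tsdaluza

In each case the input is transformed by: swap each adjacent pair of characters (1↔2, 3↔4, ...), then shift every letter 12 places forward in the alphabet (wrapping around).
For "ghorizon", step one produces "hgrozino"; step two turns that into "tsdaluza".
(Check on "tangent": → "atgnnet" → "mfszzqf" ✓)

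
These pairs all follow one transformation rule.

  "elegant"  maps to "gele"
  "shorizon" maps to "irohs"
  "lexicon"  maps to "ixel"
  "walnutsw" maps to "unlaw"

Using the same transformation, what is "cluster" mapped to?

Each output is the input with this applied: delete the last 3 characters, then reverse the string.
On "cluster" that produces "sulc".

sulc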